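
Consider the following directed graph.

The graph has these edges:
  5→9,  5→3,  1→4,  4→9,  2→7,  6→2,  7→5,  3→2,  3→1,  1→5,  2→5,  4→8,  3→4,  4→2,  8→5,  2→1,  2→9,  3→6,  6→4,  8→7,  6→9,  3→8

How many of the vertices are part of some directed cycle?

A vertex is on a directed cycle iff it belongs to a strongly connected component of size ≥ 2 (or has a self-loop).
The vertices on cycles are {1, 2, 3, 4, 5, 6, 7, 8} — 8 in total.

8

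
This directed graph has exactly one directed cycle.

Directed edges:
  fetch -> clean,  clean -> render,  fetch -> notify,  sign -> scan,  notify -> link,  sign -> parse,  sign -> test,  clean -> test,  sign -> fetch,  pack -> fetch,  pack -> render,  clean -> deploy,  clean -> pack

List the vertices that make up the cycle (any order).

pack, clean, fetch

DFS with gray/black marking from fetch:
fetch gray
  notify gray
    link gray
    link black
  notify black
  clean gray
    deploy gray
    deploy black
    pack gray
      pack→fetch: fetch is gray → back edge
Back edge closes the cycle fetch → clean → pack → fetch; its vertices are {pack, clean, fetch}.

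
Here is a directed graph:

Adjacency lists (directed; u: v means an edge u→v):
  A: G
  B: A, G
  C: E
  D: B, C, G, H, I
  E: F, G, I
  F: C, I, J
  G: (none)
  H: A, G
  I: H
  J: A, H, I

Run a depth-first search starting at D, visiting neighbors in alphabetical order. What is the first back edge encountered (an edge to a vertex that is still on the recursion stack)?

DFS from D (visiting neighbors in alphabetical order); mark gray on enter, black on exit:
D gray
  B gray
    A gray
      G gray
      G black
    A black
    B→G: G black — skip
  B black
  C gray
    E gray
      F gray
        F→C: C is gray → back edge
First back edge: F → C.

F->C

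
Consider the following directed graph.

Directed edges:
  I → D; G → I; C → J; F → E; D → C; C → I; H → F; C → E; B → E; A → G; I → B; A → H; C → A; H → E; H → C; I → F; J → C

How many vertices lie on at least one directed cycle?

7

A vertex is on a directed cycle iff it belongs to a strongly connected component of size ≥ 2 (or has a self-loop).
The vertices on cycles are {A, C, D, G, H, I, J} — 7 in total.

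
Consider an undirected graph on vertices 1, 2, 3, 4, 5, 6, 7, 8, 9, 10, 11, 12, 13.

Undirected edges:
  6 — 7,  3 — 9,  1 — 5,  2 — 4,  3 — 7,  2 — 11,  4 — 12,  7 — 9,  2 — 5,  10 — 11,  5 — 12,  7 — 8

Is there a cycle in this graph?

Yes

DFS, tracking each vertex's parent; an edge to a visited non-parent vertex closes a cycle.
Start from 12:
visit 12 (parent –)
  visit 4 (parent 12)
    4–12: parent, skip
    visit 2 (parent 4)
      visit 11 (parent 2)
        11–2: parent, skip
        visit 10 (parent 11)
          10–11: parent, skip
      visit 5 (parent 2)
        visit 1 (parent 5)
          1–5: parent, skip
        5–2: parent, skip
        5–12: 12 visited and ≠ parent → cycle
Cycle: 12 – 4 – 2 – 5 – 12.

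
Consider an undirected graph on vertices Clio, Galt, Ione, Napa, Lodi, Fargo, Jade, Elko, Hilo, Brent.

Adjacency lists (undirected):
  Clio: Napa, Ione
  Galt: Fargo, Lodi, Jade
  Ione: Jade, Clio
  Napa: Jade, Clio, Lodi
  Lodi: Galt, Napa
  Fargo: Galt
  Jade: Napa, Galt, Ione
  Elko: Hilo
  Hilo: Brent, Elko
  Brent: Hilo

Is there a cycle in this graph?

DFS, tracking each vertex's parent; an edge to a visited non-parent vertex closes a cycle.
Start from Hilo:
visit Hilo (parent –)
  visit Brent (parent Hilo)
    Brent–Hilo: parent, skip
  visit Elko (parent Hilo)
    Elko–Hilo: parent, skip
visit Clio (parent –)
  visit Napa (parent Clio)
    visit Jade (parent Napa)
      Jade–Napa: parent, skip
      visit Galt (parent Jade)
        visit Fargo (parent Galt)
          Fargo–Galt: parent, skip
        visit Lodi (parent Galt)
          Lodi–Galt: parent, skip
          Lodi–Napa: Napa visited and ≠ parent → cycle
Cycle: Napa – Jade – Galt – Lodi – Napa.

Yes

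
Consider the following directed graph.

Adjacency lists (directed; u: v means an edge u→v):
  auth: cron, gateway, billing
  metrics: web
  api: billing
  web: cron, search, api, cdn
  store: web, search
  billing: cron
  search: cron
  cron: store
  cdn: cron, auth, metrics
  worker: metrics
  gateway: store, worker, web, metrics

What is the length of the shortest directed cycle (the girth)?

3

For each vertex v, BFS finds the shortest path from v back to v.
The shortest such closed walk is store → web → cron → store, length 3.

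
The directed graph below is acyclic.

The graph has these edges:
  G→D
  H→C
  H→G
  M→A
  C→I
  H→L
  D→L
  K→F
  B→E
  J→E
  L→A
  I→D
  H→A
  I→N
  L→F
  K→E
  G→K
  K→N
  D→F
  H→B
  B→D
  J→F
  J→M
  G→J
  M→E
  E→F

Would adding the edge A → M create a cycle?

Adding A→M creates a cycle iff M can already reach A.
Path from M: M → A.
So M → … → A → M is a cycle.

Yes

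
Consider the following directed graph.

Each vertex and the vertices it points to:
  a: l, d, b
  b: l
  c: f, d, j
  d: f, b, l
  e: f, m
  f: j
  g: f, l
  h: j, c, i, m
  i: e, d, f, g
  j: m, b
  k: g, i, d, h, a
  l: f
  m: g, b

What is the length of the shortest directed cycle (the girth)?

4

For each vertex v, BFS finds the shortest path from v back to v.
The shortest such closed walk is m → g → f → j → m, length 4.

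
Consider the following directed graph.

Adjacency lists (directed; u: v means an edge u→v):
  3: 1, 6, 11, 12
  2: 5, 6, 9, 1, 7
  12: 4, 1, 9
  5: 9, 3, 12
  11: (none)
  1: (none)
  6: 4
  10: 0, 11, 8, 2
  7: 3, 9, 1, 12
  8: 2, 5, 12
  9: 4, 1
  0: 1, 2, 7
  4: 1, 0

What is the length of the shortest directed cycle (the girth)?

4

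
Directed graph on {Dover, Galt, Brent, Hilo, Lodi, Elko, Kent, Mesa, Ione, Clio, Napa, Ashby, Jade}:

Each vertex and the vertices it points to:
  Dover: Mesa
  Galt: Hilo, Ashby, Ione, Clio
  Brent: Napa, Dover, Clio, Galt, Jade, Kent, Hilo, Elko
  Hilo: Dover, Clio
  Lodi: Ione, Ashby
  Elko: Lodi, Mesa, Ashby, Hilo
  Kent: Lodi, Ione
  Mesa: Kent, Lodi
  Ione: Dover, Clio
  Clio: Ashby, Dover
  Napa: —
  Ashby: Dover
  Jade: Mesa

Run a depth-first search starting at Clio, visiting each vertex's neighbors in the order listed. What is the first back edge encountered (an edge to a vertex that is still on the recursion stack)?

Ione->Dover

DFS from Clio (visiting each vertex's neighbors in the order listed); mark gray on enter, black on exit:
Clio gray
  Ashby gray
    Dover gray
      Mesa gray
        Kent gray
          Lodi gray
            Ione gray
              Ione→Dover: Dover is gray → back edge
First back edge: Ione → Dover.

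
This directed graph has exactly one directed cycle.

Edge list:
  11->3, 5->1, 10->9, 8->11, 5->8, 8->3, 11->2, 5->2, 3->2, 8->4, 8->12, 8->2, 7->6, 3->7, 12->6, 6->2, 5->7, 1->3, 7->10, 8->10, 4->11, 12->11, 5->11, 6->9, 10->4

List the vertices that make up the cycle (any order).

DFS with gray/black marking from 7:
7 gray
  10 gray
    4 gray
      11 gray
        3 gray
          3→7: 7 is gray → back edge
Back edge closes the cycle 7 → 10 → 4 → 11 → 3 → 7; its vertices are {3, 4, 7, 10, 11}.

3, 4, 7, 10, 11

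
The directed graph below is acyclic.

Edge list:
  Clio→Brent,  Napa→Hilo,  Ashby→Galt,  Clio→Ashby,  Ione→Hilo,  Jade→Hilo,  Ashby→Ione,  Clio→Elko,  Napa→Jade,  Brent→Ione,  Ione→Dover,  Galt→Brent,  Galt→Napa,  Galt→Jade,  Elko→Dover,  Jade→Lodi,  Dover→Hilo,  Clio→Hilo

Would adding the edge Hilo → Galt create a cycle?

Yes

Adding Hilo→Galt creates a cycle iff Galt can already reach Hilo.
Path from Galt: Galt → Napa → Hilo.
So Galt → … → Hilo → Galt is a cycle.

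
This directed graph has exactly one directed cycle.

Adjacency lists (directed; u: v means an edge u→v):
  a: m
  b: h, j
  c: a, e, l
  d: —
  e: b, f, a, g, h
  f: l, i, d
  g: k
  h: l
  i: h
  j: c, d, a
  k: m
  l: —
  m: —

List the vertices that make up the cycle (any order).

DFS with gray/black marking from e:
e gray
  b gray
    h gray
      l gray
      l black
    h black
    j gray
      c gray
        a gray
          m gray
          m black
        a black
        c→e: e is gray → back edge
Back edge closes the cycle e → b → j → c → e; its vertices are {b, c, e, j}.

b, c, e, j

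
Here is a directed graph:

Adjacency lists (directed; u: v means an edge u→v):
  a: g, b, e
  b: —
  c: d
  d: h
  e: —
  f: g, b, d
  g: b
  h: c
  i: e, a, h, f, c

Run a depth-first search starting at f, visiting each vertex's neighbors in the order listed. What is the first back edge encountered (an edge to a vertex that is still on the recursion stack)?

c→d

DFS from f (visiting each vertex's neighbors in the order listed); mark gray on enter, black on exit:
f gray
  g gray
    b gray
    b black
  g black
  f→b: b black — skip
  d gray
    h gray
      c gray
        c→d: d is gray → back edge
First back edge: c → d.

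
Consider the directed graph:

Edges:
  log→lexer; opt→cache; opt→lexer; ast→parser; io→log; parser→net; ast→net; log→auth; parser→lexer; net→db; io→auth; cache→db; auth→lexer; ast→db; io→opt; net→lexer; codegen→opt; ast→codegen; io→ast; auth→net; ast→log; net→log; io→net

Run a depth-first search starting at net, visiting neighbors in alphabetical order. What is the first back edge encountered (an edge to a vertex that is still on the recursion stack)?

auth->net

DFS from net (visiting neighbors in alphabetical order); mark gray on enter, black on exit:
net gray
  db gray
  db black
  lexer gray
  lexer black
  log gray
    auth gray
      auth→lexer: lexer black — skip
      auth→net: net is gray → back edge
First back edge: auth → net.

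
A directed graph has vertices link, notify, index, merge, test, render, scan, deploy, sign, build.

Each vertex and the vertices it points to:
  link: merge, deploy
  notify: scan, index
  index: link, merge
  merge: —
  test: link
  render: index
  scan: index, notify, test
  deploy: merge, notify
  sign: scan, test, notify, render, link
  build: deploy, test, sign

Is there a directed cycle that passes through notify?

notify is on a cycle iff notify can reach itself via ≥1 edge.
notify → scan → notify — yes.

Yes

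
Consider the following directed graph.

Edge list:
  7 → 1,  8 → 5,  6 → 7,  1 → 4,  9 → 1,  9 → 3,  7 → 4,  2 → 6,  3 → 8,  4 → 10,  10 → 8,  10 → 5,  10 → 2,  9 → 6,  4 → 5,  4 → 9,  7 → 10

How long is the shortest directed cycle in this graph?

3

For each vertex v, BFS finds the shortest path from v back to v.
The shortest such closed walk is 4 → 9 → 1 → 4, length 3.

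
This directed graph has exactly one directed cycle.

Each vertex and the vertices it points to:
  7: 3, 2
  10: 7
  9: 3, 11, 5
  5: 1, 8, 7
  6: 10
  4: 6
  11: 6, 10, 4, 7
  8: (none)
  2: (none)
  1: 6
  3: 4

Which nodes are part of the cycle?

3, 4, 6, 7, 10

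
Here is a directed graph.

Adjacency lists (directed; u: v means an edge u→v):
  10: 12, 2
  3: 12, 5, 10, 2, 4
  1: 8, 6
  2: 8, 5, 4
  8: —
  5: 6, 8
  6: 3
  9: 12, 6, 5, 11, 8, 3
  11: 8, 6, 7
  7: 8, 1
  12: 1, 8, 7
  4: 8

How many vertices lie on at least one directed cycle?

A vertex is on a directed cycle iff it belongs to a strongly connected component of size ≥ 2 (or has a self-loop).
The vertices on cycles are {1, 2, 3, 5, 6, 7, 10, 12} — 8 in total.

8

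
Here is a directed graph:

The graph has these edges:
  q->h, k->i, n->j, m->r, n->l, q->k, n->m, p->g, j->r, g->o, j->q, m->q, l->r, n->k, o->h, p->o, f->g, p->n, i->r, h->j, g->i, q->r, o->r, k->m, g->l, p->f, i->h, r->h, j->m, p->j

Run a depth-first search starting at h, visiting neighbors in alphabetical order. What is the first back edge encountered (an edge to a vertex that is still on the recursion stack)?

q->h

DFS from h (visiting neighbors in alphabetical order); mark gray on enter, black on exit:
h gray
  j gray
    m gray
      q gray
        q→h: h is gray → back edge
First back edge: q → h.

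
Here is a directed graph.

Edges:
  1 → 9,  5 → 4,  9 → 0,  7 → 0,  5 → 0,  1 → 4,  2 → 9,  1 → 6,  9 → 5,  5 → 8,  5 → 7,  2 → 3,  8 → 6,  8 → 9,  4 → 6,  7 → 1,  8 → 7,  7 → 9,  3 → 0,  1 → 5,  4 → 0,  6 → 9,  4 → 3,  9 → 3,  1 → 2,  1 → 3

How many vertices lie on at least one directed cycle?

8

A vertex is on a directed cycle iff it belongs to a strongly connected component of size ≥ 2 (or has a self-loop).
The vertices on cycles are {1, 2, 4, 5, 6, 7, 8, 9} — 8 in total.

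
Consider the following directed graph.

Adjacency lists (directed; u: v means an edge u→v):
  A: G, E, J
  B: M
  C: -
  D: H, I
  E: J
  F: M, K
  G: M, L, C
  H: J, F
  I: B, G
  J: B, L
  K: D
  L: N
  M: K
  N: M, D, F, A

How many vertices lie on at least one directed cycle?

13

A vertex is on a directed cycle iff it belongs to a strongly connected component of size ≥ 2 (or has a self-loop).
The vertices on cycles are {A, B, D, E, F, G, H, I, J, K, L, M, N} — 13 in total.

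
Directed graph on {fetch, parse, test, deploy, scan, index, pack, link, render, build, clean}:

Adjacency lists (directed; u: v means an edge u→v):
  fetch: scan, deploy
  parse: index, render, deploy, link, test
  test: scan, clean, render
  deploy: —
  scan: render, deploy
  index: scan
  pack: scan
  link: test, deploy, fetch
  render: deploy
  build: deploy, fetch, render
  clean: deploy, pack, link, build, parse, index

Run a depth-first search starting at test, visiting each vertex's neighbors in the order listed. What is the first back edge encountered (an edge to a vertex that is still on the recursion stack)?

DFS from test (visiting each vertex's neighbors in the order listed); mark gray on enter, black on exit:
test gray
  scan gray
    render gray
      deploy gray
      deploy black
    render black
    scan→deploy: deploy black — skip
  scan black
  clean gray
    clean→deploy: deploy black — skip
    pack gray
      pack→scan: scan black — skip
    pack black
    link gray
      link→test: test is gray → back edge
First back edge: link → test.

link->test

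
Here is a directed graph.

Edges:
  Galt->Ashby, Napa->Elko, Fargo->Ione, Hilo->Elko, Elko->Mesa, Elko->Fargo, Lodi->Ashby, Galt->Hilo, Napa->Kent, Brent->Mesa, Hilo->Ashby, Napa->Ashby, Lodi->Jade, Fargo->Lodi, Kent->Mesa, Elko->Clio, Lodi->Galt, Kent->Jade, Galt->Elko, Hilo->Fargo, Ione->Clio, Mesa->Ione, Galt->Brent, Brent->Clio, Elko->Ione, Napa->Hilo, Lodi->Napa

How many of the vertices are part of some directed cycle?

6

A vertex is on a directed cycle iff it belongs to a strongly connected component of size ≥ 2 (or has a self-loop).
The vertices on cycles are {Elko, Galt, Hilo, Lodi, Napa, Fargo} — 6 in total.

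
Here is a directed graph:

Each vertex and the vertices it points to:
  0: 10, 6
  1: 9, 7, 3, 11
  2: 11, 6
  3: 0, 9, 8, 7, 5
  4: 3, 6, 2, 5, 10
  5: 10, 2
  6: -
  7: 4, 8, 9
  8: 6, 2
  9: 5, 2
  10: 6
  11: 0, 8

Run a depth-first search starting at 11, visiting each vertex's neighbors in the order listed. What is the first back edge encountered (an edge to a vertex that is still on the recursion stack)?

2->11

DFS from 11 (visiting each vertex's neighbors in the order listed); mark gray on enter, black on exit:
11 gray
  0 gray
    10 gray
      6 gray
      6 black
    10 black
    0→6: 6 black — skip
  0 black
  8 gray
    8→6: 6 black — skip
    2 gray
      2→11: 11 is gray → back edge
First back edge: 2 → 11.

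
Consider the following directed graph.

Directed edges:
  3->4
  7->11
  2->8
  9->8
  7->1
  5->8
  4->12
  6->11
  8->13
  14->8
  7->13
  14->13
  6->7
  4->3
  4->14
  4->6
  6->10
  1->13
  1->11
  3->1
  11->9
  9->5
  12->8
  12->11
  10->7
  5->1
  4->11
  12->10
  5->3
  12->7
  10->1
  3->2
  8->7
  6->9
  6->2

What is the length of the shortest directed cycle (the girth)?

For each vertex v, BFS finds the shortest path from v back to v.
The shortest such closed walk is 4 → 3 → 4, length 2.

2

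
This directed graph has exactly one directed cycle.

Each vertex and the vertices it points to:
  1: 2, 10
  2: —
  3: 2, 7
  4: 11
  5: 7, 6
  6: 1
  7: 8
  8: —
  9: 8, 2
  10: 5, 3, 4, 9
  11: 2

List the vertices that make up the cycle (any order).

DFS with gray/black marking from 10:
10 gray
  5 gray
    7 gray
      8 gray
      8 black
    7 black
    6 gray
      1 gray
        2 gray
        2 black
        1→10: 10 is gray → back edge
Back edge closes the cycle 10 → 5 → 6 → 1 → 10; its vertices are {1, 5, 6, 10}.

1, 5, 6, 10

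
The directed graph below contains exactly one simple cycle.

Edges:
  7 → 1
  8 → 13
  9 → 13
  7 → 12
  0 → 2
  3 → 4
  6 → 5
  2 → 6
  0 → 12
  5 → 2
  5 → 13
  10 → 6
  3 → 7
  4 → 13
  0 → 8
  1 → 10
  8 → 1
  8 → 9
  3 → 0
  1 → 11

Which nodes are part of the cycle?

2, 5, 6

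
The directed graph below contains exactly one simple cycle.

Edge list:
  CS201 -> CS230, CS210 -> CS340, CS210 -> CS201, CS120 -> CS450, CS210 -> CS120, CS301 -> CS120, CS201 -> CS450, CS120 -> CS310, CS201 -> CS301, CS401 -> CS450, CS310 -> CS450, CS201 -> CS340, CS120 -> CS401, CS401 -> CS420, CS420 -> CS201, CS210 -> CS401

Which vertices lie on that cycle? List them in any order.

CS120, CS201, CS301, CS401, CS420

DFS with gray/black marking from CS201:
CS201 gray
  CS230 gray
  CS230 black
  CS301 gray
    CS120 gray
      CS401 gray
        CS420 gray
          CS420→CS201: CS201 is gray → back edge
Back edge closes the cycle CS201 → CS301 → CS120 → CS401 → CS420 → CS201; its vertices are {CS120, CS201, CS301, CS401, CS420}.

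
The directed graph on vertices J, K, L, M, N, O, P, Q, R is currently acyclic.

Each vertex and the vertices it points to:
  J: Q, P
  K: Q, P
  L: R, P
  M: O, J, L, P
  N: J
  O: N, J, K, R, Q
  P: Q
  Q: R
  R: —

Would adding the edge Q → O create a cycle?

Adding Q→O creates a cycle iff O can already reach Q.
Path from O: O → Q.
So O → … → Q → O is a cycle.

Yes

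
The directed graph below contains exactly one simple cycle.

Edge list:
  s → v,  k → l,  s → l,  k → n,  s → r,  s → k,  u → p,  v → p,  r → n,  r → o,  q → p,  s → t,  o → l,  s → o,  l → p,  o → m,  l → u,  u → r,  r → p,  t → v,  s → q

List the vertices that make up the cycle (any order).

l, o, r, u

DFS with gray/black marking from r:
r gray
  p gray
  p black
  o gray
    m gray
    m black
    l gray
      l→p: p black — skip
      u gray
        u→r: r is gray → back edge
Back edge closes the cycle r → o → l → u → r; its vertices are {l, o, r, u}.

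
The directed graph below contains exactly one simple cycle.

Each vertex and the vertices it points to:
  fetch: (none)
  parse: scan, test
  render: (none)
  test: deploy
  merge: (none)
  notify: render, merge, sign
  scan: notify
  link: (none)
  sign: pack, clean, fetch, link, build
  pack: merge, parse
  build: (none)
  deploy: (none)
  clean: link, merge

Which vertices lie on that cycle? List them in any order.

pack, scan, sign, parse, notify

DFS with gray/black marking from notify:
notify gray
  render gray
  render black
  merge gray
  merge black
  sign gray
    pack gray
      pack→merge: merge black — skip
      parse gray
        scan gray
          scan→notify: notify is gray → back edge
Back edge closes the cycle notify → sign → pack → parse → scan → notify; its vertices are {pack, scan, sign, parse, notify}.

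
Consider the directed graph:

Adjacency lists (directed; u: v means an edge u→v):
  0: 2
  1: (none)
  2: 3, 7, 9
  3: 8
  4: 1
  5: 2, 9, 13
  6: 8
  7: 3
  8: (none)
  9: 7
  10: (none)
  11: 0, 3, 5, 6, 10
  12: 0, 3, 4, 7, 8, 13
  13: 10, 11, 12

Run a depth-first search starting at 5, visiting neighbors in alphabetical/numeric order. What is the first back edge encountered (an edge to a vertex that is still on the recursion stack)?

11->5

DFS from 5 (visiting neighbors in alphabetical/numeric order); mark gray on enter, black on exit:
5 gray
  2 gray
    3 gray
      8 gray
      8 black
    3 black
    7 gray
      7→3: 3 black — skip
    7 black
    9 gray
      9→7: 7 black — skip
    9 black
  2 black
  5→9: 9 black — skip
  13 gray
    10 gray
    10 black
    11 gray
      0 gray
        0→2: 2 black — skip
      0 black
      11→3: 3 black — skip
      11→5: 5 is gray → back edge
First back edge: 11 → 5.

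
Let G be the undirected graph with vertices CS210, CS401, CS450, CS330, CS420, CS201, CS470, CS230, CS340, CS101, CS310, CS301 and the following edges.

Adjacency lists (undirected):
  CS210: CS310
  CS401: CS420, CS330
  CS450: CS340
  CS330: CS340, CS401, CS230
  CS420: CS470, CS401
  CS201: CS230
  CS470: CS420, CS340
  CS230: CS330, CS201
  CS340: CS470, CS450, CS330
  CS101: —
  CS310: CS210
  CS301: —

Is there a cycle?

DFS, tracking each vertex's parent; an edge to a visited non-parent vertex closes a cycle.
Start from CS101:
visit CS101 (parent –)
visit CS210 (parent –)
  visit CS310 (parent CS210)
    CS310–CS210: parent, skip
visit CS401 (parent –)
  visit CS420 (parent CS401)
    visit CS470 (parent CS420)
      CS470–CS420: parent, skip
      visit CS340 (parent CS470)
        CS340–CS470: parent, skip
        visit CS450 (parent CS340)
          CS450–CS340: parent, skip
        visit CS330 (parent CS340)
          CS330–CS340: parent, skip
          CS330–CS401: CS401 visited and ≠ parent → cycle
Cycle: CS401 – CS420 – CS470 – CS340 – CS330 – CS401.

Yes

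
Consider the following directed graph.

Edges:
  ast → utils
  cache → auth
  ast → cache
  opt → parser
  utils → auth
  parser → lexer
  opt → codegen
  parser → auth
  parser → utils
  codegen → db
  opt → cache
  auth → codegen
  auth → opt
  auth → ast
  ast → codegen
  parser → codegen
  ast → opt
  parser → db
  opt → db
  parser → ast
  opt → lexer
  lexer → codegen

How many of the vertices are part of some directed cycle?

6

A vertex is on a directed cycle iff it belongs to a strongly connected component of size ≥ 2 (or has a self-loop).
The vertices on cycles are {ast, opt, auth, cache, utils, parser} — 6 in total.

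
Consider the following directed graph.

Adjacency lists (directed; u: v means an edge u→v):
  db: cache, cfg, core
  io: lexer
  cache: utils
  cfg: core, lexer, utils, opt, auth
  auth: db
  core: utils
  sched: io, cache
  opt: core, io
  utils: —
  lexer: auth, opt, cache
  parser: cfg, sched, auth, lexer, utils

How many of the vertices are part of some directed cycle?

A vertex is on a directed cycle iff it belongs to a strongly connected component of size ≥ 2 (or has a self-loop).
The vertices on cycles are {db, io, cfg, opt, auth, lexer} — 6 in total.

6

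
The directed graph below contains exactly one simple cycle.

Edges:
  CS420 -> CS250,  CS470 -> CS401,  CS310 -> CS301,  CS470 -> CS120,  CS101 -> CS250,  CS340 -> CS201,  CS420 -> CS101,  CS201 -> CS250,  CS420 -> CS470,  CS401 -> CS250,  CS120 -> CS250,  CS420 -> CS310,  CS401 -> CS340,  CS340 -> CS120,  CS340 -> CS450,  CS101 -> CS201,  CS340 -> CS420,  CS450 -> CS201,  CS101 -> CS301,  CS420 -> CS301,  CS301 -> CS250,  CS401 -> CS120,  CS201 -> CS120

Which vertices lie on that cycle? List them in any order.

CS340, CS401, CS420, CS470

DFS with gray/black marking from CS340:
CS340 gray
  CS420 gray
    CS101 gray
      CS201 gray
        CS250 gray
        CS250 black
        CS120 gray
          CS120→CS250: CS250 black — skip
        CS120 black
      CS201 black
      CS101→CS250: CS250 black — skip
      CS301 gray
        CS301→CS250: CS250 black — skip
      CS301 black
    CS101 black
    CS420→CS250: CS250 black — skip
    CS420→CS301: CS301 black — skip
    CS470 gray
      CS470→CS120: CS120 black — skip
      CS401 gray
        CS401→CS120: CS120 black — skip
        CS401→CS340: CS340 is gray → back edge
Back edge closes the cycle CS340 → CS420 → CS470 → CS401 → CS340; its vertices are {CS340, CS401, CS420, CS470}.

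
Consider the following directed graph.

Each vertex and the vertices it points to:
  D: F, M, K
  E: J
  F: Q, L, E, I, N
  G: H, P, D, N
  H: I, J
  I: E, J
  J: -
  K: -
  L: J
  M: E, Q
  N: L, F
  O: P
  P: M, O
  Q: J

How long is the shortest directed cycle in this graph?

2

For each vertex v, BFS finds the shortest path from v back to v.
The shortest such closed walk is N → F → N, length 2.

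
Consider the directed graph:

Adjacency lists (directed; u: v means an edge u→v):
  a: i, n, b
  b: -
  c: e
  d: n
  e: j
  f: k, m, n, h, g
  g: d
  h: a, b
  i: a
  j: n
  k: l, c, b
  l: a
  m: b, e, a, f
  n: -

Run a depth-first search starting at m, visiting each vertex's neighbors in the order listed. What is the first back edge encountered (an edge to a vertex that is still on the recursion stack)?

i→a

DFS from m (visiting each vertex's neighbors in the order listed); mark gray on enter, black on exit:
m gray
  b gray
  b black
  e gray
    j gray
      n gray
      n black
    j black
  e black
  a gray
    i gray
      i→a: a is gray → back edge
First back edge: i → a.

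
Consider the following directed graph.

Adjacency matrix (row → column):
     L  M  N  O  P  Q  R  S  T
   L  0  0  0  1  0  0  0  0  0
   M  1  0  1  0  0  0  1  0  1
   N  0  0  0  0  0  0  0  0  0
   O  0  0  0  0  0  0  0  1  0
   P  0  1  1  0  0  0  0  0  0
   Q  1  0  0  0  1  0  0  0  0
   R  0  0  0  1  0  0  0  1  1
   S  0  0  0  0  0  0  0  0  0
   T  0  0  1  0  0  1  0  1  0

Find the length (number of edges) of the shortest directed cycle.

4

For each vertex v, BFS finds the shortest path from v back to v.
The shortest such closed walk is P → M → T → Q → P, length 4.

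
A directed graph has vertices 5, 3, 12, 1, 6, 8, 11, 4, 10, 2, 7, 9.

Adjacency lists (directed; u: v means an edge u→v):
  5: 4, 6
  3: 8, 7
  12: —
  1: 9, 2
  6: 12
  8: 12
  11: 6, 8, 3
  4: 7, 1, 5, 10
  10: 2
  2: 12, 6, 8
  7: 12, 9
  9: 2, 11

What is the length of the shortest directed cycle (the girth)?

For each vertex v, BFS finds the shortest path from v back to v.
The shortest such closed walk is 4 → 5 → 4, length 2.

2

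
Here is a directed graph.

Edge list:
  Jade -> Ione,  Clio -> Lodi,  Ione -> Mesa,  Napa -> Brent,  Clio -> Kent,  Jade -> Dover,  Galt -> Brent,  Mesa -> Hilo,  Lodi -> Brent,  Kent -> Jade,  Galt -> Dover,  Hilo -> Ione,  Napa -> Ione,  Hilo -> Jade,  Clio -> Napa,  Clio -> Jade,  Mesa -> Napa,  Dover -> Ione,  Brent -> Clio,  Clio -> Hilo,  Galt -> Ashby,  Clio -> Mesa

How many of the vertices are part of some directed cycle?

A vertex is on a directed cycle iff it belongs to a strongly connected component of size ≥ 2 (or has a self-loop).
The vertices on cycles are {Clio, Hilo, Ione, Jade, Kent, Lodi, Mesa, Napa, Brent, Dover} — 10 in total.

10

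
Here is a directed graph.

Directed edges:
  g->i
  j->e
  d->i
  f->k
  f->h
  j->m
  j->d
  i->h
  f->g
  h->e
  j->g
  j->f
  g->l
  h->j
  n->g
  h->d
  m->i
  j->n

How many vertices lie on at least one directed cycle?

8

A vertex is on a directed cycle iff it belongs to a strongly connected component of size ≥ 2 (or has a self-loop).
The vertices on cycles are {d, f, g, h, i, j, m, n} — 8 in total.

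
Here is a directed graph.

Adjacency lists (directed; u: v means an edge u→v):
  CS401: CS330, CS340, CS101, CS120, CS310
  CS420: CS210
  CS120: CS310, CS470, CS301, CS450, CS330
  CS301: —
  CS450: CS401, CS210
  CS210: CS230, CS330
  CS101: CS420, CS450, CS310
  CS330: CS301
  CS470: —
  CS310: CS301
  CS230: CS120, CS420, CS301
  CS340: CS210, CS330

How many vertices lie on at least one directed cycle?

8

A vertex is on a directed cycle iff it belongs to a strongly connected component of size ≥ 2 (or has a self-loop).
The vertices on cycles are {CS101, CS120, CS210, CS230, CS340, CS401, CS420, CS450} — 8 in total.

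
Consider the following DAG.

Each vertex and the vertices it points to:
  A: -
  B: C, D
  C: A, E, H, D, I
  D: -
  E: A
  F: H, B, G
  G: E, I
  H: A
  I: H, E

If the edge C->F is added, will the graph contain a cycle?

Adding C→F creates a cycle iff F can already reach C.
Path from F: F → B → C.
So F → … → C → F is a cycle.

Yes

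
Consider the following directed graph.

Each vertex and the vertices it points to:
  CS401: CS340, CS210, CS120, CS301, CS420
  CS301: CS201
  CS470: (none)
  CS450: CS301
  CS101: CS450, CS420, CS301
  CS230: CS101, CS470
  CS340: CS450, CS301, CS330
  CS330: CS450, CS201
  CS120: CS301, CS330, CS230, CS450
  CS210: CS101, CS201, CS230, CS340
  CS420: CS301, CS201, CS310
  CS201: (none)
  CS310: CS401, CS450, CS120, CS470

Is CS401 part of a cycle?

Yes

CS401 is on a cycle iff CS401 can reach itself via ≥1 edge.
CS401 → CS420 → CS310 → CS401 — yes.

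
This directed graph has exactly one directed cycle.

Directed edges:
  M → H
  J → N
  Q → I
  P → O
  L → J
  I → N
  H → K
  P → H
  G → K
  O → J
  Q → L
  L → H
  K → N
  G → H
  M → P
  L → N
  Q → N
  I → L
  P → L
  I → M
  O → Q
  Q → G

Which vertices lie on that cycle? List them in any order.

DFS with gray/black marking from P:
P gray
  O gray
    Q gray
      I gray
        N gray
        N black
        L gray
          H gray
            K gray
              K→N: N black — skip
            K black
          H black
          L→N: N black — skip
          J gray
            J→N: N black — skip
          J black
        L black
        M gray
          M→P: P is gray → back edge
Back edge closes the cycle P → O → Q → I → M → P; its vertices are {I, M, O, P, Q}.

I, M, O, P, Q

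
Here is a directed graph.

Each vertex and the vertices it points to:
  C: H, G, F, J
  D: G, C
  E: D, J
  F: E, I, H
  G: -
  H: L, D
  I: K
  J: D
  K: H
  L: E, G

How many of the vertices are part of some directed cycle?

A vertex is on a directed cycle iff it belongs to a strongly connected component of size ≥ 2 (or has a self-loop).
The vertices on cycles are {C, D, E, F, H, I, J, K, L} — 9 in total.

9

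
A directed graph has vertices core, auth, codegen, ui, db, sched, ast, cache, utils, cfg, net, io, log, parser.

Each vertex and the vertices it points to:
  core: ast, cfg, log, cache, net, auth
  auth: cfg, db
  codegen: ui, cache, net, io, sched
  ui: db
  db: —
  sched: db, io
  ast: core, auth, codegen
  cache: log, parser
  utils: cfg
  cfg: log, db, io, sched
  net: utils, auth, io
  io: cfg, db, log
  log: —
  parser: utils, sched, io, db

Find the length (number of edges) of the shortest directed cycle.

2

For each vertex v, BFS finds the shortest path from v back to v.
The shortest such closed walk is ast → core → ast, length 2.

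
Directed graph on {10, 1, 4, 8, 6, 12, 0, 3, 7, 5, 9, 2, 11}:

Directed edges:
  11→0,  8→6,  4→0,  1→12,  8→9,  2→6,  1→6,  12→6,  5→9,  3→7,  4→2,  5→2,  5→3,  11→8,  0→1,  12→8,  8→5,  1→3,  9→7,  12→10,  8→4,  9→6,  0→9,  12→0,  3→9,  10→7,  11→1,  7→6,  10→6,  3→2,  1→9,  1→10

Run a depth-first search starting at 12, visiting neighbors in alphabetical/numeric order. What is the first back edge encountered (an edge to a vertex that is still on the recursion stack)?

1->12

DFS from 12 (visiting neighbors in alphabetical/numeric order); mark gray on enter, black on exit:
12 gray
  0 gray
    1 gray
      3 gray
        2 gray
          6 gray
          6 black
        2 black
        7 gray
          7→6: 6 black — skip
        7 black
        9 gray
          9→6: 6 black — skip
          9→7: 7 black — skip
        9 black
      3 black
      1→6: 6 black — skip
      1→9: 9 black — skip
      10 gray
        10→6: 6 black — skip
        10→7: 7 black — skip
      10 black
      1→12: 12 is gray → back edge
First back edge: 1 → 12.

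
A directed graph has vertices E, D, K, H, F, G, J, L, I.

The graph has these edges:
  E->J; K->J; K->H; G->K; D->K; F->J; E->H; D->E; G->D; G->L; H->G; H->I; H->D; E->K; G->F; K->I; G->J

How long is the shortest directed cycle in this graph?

3

For each vertex v, BFS finds the shortest path from v back to v.
The shortest such closed walk is G → K → H → G, length 3.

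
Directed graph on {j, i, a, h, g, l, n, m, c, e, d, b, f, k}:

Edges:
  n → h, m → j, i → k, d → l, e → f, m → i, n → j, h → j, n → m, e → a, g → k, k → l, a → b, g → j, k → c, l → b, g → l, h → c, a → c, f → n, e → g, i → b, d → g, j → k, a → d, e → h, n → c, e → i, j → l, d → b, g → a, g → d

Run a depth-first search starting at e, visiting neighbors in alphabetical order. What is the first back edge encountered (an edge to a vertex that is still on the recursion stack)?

g→a

DFS from e (visiting neighbors in alphabetical order); mark gray on enter, black on exit:
e gray
  a gray
    b gray
    b black
    c gray
    c black
    d gray
      d→b: b black — skip
      g gray
        g→a: a is gray → back edge
First back edge: g → a.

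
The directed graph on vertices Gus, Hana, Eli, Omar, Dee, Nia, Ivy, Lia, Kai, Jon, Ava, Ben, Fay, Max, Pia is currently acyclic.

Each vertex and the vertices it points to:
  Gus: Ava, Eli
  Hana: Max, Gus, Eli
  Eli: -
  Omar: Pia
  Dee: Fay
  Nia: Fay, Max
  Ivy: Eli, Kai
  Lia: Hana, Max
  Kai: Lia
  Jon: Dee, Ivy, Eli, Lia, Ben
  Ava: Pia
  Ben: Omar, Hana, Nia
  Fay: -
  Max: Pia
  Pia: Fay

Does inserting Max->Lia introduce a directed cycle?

Yes

Adding Max→Lia creates a cycle iff Lia can already reach Max.
Path from Lia: Lia → Max.
So Lia → … → Max → Lia is a cycle.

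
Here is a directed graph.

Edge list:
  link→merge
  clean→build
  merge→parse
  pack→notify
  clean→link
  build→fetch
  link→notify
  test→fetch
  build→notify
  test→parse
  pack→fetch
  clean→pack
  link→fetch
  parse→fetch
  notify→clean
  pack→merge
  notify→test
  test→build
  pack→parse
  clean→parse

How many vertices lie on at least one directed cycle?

6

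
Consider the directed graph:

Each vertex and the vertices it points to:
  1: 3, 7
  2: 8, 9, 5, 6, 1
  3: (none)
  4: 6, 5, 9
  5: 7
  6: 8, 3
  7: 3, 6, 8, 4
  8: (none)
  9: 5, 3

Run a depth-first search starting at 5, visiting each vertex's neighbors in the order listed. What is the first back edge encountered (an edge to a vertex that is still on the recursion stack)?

DFS from 5 (visiting each vertex's neighbors in the order listed); mark gray on enter, black on exit:
5 gray
  7 gray
    3 gray
    3 black
    6 gray
      8 gray
      8 black
      6→3: 3 black — skip
    6 black
    7→8: 8 black — skip
    4 gray
      4→6: 6 black — skip
      4→5: 5 is gray → back edge
First back edge: 4 → 5.

4->5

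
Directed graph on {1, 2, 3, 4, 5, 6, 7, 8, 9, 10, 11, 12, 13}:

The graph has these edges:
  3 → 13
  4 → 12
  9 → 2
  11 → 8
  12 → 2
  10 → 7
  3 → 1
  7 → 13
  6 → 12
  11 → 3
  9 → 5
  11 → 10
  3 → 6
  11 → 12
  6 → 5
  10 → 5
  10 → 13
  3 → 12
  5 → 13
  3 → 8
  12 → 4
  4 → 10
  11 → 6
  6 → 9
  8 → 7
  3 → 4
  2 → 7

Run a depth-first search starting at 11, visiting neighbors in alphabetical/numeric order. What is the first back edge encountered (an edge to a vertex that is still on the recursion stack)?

DFS from 11 (visiting neighbors in alphabetical/numeric order); mark gray on enter, black on exit:
11 gray
  3 gray
    1 gray
    1 black
    4 gray
      10 gray
        5 gray
          13 gray
          13 black
        5 black
        7 gray
          7→13: 13 black — skip
        7 black
        10→13: 13 black — skip
      10 black
      12 gray
        2 gray
          2→7: 7 black — skip
        2 black
        12→4: 4 is gray → back edge
First back edge: 12 → 4.

12→4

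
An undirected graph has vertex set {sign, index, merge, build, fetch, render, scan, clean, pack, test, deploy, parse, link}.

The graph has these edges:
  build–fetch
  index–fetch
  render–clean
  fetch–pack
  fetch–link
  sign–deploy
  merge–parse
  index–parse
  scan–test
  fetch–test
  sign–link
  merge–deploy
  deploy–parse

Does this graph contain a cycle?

Yes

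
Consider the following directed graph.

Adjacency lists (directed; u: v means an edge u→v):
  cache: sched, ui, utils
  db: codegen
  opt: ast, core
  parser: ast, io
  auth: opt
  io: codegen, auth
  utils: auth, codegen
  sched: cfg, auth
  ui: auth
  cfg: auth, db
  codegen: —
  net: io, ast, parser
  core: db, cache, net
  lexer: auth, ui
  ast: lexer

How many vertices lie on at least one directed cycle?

13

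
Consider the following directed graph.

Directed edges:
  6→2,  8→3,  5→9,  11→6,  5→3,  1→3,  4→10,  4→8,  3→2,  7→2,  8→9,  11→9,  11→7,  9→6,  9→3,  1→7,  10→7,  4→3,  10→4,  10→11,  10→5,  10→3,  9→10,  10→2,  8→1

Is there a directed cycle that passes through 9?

Yes

9 is on a cycle iff 9 can reach itself via ≥1 edge.
9 → 10 → 11 → 9 — yes.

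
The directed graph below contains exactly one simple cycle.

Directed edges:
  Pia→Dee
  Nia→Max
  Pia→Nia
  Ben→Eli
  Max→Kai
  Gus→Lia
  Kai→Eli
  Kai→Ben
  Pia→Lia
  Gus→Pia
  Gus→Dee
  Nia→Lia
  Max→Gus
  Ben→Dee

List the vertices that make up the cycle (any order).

DFS with gray/black marking from Max:
Max gray
  Kai gray
    Eli gray
    Eli black
    Ben gray
      Ben→Eli: Eli black — skip
      Dee gray
      Dee black
    Ben black
  Kai black
  Gus gray
    Gus→Dee: Dee black — skip
    Lia gray
    Lia black
    Pia gray
      Pia→Dee: Dee black — skip
      Pia→Lia: Lia black — skip
      Nia gray
        Nia→Max: Max is gray → back edge
Back edge closes the cycle Max → Gus → Pia → Nia → Max; its vertices are {Gus, Max, Nia, Pia}.

Gus, Max, Nia, Pia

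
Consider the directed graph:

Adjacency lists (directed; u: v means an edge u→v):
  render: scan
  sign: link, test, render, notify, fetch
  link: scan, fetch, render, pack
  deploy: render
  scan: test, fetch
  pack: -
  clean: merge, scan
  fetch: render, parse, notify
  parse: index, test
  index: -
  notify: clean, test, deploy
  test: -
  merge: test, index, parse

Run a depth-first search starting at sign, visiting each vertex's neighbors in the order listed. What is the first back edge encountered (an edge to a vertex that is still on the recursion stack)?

DFS from sign (visiting each vertex's neighbors in the order listed); mark gray on enter, black on exit:
sign gray
  link gray
    scan gray
      test gray
      test black
      fetch gray
        render gray
          render→scan: scan is gray → back edge
First back edge: render → scan.

render→scan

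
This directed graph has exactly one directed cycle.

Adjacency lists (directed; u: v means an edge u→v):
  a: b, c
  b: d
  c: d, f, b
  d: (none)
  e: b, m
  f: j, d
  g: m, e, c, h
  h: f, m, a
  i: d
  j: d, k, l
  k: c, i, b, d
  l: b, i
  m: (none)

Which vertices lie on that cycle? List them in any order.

c, f, j, k

DFS with gray/black marking from f:
f gray
  j gray
    d gray
    d black
    k gray
      c gray
        c→d: d black — skip
        c→f: f is gray → back edge
Back edge closes the cycle f → j → k → c → f; its vertices are {c, f, j, k}.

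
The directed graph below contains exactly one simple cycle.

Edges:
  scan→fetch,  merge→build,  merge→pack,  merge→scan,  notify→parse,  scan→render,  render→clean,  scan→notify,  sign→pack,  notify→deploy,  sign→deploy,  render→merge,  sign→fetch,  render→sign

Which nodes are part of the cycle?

DFS with gray/black marking from render:
render gray
  clean gray
  clean black
  sign gray
    fetch gray
    fetch black
    pack gray
    pack black
    deploy gray
    deploy black
  sign black
  merge gray
    merge→pack: pack black — skip
    scan gray
      notify gray
        notify→deploy: deploy black — skip
        parse gray
        parse black
      notify black
      scan→fetch: fetch black — skip
      scan→render: render is gray → back edge
Back edge closes the cycle render → merge → scan → render; its vertices are {scan, merge, render}.

scan, merge, render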